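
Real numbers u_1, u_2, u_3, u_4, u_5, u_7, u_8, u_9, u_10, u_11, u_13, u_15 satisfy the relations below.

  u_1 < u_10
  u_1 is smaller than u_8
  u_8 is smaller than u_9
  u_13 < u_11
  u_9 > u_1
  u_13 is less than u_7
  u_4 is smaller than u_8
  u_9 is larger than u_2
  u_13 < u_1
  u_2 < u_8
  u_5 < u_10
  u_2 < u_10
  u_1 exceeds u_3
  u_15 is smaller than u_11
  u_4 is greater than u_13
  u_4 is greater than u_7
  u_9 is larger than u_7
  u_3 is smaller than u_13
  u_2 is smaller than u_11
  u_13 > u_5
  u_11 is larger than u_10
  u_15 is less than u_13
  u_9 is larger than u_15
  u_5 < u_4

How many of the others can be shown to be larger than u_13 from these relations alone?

Directly above u_13: u_7, u_1, u_11, u_4.
One step further: u_10, u_8, u_9 (7 so far).
Nothing else is reachable above u_13; 7 in all.

7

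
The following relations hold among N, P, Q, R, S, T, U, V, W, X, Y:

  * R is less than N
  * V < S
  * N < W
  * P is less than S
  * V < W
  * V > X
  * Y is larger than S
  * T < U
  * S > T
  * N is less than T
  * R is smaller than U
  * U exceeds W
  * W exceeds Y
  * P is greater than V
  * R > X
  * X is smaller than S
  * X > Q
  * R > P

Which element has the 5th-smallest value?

Chaining the given pairs: Q < X < V < P < R < N < T < S < Y < W < U.
The 5th smallest is R.

R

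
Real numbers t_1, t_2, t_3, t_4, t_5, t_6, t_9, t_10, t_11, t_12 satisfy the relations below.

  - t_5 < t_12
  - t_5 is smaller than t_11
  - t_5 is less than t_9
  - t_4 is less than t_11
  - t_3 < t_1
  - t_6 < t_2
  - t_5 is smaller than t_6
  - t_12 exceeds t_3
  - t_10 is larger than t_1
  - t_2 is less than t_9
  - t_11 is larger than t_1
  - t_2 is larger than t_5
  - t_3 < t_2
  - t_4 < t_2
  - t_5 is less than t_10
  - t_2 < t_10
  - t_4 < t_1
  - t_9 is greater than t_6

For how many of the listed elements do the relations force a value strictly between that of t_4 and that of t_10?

Chaining upward from t_4 reaches: t_1, t_2, t_11, t_9.
Chaining downward from t_10 reaches: t_5, t_3, t_1, t_6, t_2.
Strictly between t_4 and t_10 are those in both lists: t_1, t_2 — 2 elements.

2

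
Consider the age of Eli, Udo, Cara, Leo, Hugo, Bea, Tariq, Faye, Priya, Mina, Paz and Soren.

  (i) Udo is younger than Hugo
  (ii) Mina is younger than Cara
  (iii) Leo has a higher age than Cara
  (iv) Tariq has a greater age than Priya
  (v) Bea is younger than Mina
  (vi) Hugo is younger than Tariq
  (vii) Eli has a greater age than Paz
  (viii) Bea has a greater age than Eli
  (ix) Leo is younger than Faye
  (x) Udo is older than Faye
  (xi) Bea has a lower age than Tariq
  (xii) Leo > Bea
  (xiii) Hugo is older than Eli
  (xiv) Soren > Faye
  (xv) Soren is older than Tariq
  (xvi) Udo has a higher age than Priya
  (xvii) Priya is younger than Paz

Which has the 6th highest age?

Piecing the relations together gives one ordering: Priya < Paz < Eli < Bea < Mina < Cara < Leo < Faye < Udo < Hugo < Tariq < Soren.
The 6th largest is Leo.

Leo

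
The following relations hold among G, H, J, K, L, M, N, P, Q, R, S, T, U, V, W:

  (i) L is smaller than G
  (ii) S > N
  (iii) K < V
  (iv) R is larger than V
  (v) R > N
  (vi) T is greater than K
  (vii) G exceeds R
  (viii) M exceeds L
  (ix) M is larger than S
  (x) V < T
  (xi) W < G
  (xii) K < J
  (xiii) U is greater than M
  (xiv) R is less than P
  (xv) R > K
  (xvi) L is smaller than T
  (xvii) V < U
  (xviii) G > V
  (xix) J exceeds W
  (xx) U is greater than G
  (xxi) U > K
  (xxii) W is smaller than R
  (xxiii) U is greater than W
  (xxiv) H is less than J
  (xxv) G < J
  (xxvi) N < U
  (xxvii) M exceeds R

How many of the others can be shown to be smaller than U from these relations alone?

9

From U the given relations immediately reach N, K, W, V, G, M.
From those, L, R, S — 9 in total.
No other element is forced below U by the given relations, so the count is 9.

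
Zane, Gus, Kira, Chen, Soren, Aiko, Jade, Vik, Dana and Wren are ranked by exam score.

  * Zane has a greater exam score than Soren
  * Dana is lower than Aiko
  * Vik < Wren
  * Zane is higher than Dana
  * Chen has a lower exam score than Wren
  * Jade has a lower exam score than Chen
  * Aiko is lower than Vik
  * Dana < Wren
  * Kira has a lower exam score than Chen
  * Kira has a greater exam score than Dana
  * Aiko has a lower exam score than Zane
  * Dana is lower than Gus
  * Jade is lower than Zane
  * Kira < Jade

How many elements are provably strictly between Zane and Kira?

Chaining upward from Kira reaches: Jade, Chen, Wren.
Chaining downward from Zane reaches: Dana, Aiko, Soren, Jade.
Strictly between Kira and Zane are those in both lists: Jade — 1 element.

1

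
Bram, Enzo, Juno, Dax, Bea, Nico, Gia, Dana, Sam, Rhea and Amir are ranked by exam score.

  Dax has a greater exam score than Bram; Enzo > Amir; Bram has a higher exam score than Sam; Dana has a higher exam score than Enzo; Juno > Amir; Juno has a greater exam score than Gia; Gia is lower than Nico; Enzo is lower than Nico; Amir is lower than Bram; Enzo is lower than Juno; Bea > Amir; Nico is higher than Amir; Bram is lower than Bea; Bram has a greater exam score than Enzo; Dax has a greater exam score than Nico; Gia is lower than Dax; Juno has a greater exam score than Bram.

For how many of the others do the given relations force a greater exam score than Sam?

4

From Sam the given relations immediately reach Bram.
From those, Bea, Dax, Juno — 4 in total.
Nothing else is reachable above Sam; 4 in all.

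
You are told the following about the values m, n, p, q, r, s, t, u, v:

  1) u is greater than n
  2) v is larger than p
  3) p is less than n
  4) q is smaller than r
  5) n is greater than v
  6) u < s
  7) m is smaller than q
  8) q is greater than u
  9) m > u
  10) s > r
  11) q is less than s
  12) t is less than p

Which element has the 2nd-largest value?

Chaining the given pairs: t < p < v < n < u < m < q < r < s.
Counting 2 from the largest end gives r.

r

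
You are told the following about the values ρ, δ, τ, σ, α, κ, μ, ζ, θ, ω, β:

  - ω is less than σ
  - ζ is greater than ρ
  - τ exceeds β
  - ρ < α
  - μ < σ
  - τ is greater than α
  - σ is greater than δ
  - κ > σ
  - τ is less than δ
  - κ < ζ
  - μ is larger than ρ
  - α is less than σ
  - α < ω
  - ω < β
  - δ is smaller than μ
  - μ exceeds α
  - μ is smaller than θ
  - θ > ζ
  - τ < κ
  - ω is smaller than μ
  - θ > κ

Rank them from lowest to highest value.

ρ < α < ω < β < τ < δ < μ < σ < κ < ζ < θ

The consecutive links are each given: ρ < α; α < ω; ω < β; β < τ; τ < δ; δ < μ; μ < σ; σ < κ; κ < ζ; ζ < θ.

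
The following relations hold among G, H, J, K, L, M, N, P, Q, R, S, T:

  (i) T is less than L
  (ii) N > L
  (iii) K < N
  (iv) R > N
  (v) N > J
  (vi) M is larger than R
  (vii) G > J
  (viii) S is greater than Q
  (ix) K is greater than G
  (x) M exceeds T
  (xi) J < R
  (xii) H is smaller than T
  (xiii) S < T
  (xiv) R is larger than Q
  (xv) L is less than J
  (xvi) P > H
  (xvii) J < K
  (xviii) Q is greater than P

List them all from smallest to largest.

H < P < Q < S < T < L < J < G < K < N < R < M

Nothing is placed below H, so it is least; from there H < P; P < Q; Q < S; S < T; T < L; L < J; J < G; G < K; K < N; N < R; R < M, each given directly.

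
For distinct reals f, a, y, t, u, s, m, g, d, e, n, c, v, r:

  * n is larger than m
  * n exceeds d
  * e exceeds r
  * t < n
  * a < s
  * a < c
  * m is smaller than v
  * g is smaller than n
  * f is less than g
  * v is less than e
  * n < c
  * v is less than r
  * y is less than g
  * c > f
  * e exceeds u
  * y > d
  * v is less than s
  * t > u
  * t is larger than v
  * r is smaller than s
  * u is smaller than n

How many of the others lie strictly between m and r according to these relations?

1

The relations place m below r. An element lies strictly between them when it is forced above m and also forced below r.
Above m: {v, t, e, s, n, c}. Below r: {v}.
Intersection: {v} — 1.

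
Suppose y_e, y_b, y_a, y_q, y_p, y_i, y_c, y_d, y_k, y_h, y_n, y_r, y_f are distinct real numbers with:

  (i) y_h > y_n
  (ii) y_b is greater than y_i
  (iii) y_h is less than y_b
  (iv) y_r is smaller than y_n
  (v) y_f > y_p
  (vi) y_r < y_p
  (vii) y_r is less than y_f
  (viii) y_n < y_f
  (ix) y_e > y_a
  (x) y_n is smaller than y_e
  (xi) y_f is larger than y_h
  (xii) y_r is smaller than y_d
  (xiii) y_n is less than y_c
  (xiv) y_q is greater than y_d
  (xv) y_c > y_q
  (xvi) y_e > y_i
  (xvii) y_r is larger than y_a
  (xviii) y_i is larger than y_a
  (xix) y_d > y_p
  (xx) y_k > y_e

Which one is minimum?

y_a

Chaining upward from y_a: directly above it, y_i, y_r, y_e; then y_p, y_n, y_b, y_k, y_f, y_d; then y_h, y_q, y_c.
That covers every other element, and nothing is given below y_a, so y_a is the minimum.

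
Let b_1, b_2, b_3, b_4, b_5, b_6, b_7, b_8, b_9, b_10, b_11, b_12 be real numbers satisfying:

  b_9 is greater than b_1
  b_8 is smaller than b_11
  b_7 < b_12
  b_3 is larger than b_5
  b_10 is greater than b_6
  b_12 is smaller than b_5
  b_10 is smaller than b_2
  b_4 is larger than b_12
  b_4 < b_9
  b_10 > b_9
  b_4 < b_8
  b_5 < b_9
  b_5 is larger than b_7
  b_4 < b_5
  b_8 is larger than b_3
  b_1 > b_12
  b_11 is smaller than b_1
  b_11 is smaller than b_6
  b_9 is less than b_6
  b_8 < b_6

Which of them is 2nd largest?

Chaining the given pairs: b_7 < b_12 < b_4 < b_5 < b_3 < b_8 < b_11 < b_1 < b_9 < b_6 < b_10 < b_2.
The 2nd largest is b_10.

b_10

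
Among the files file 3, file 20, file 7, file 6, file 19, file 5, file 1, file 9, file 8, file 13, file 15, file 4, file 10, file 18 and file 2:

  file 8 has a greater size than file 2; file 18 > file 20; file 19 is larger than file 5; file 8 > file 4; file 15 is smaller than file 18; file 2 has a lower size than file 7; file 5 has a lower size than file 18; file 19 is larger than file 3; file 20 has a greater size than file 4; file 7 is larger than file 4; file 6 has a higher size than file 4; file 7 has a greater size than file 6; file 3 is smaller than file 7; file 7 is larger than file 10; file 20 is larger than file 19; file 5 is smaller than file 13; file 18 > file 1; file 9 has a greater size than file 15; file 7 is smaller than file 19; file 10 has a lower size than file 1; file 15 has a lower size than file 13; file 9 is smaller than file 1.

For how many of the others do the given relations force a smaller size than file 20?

8

From file 20 the given relations immediately reach file 4, file 19.
From those, file 3, file 7, file 5 — 5 in total.
From those, file 2, file 10, file 6 — 8 in total.
Nothing else is reachable below file 20; 8 in all.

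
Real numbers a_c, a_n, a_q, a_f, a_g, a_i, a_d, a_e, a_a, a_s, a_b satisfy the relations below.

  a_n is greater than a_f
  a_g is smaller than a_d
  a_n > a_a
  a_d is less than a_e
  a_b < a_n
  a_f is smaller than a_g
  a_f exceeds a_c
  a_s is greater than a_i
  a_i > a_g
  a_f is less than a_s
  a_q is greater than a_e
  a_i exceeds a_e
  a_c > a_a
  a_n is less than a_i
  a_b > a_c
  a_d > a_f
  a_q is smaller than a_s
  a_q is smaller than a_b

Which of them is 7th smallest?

a_q

Piecing the relations together gives one ordering: a_a < a_c < a_f < a_g < a_d < a_e < a_q < a_b < a_n < a_i < a_s.
The 7th smallest is a_q.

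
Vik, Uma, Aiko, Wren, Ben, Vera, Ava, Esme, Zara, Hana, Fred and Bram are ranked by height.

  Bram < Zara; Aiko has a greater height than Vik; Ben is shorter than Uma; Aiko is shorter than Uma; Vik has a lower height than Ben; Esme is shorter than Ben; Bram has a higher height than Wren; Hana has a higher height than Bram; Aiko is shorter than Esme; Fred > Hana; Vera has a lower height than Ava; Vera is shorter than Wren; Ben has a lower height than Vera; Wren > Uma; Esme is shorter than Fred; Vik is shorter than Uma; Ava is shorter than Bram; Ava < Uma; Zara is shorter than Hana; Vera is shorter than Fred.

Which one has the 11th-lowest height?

Piecing the relations together gives one ordering: Vik < Aiko < Esme < Ben < Vera < Ava < Uma < Wren < Bram < Zara < Hana < Fred.
Counting 11 from the smallest end gives Hana.

Hana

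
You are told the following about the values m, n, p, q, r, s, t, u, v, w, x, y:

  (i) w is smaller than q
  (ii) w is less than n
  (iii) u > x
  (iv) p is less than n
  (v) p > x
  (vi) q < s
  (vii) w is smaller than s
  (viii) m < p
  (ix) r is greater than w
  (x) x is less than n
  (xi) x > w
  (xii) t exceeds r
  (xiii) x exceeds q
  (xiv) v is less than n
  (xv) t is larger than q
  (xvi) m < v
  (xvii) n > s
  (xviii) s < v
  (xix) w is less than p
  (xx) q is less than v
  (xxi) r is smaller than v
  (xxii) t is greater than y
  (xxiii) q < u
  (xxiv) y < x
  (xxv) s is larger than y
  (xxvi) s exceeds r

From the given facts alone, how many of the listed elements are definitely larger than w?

9

The elements the relations force above w are q, r, x, s, u, p, v, t, n — no chain reaches any other.
That is 9.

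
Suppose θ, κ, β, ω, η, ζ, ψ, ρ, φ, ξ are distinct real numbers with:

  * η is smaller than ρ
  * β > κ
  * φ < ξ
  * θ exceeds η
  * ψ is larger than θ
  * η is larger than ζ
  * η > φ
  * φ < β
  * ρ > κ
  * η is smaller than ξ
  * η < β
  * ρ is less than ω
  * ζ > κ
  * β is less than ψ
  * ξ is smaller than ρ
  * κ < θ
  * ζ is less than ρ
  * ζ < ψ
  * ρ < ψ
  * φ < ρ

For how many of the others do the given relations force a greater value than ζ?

7

The elements the relations force above ζ are η, θ, ξ, β, ρ, ψ, ω — no chain reaches any other.
That is 7.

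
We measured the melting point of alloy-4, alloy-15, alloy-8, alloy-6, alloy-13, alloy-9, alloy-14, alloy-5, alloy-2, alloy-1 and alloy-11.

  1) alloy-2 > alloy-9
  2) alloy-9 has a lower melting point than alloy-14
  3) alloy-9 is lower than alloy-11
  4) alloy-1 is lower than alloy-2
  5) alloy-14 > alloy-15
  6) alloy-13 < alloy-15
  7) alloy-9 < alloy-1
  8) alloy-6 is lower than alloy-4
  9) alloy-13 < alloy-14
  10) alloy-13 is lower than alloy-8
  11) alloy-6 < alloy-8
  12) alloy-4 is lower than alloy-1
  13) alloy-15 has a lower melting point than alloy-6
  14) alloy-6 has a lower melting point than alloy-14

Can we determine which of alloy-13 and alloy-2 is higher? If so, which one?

alloy-2

Chaining the given relations: alloy-13 < alloy-15 < alloy-6 < alloy-4 < alloy-1 < alloy-2.
So alloy-2 is higher.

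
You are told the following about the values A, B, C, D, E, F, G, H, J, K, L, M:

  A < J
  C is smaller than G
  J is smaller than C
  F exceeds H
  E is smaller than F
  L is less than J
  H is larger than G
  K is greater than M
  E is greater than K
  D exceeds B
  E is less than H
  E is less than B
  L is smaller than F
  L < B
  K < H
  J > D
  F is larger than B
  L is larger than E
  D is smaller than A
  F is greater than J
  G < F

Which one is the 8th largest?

Piecing the relations together gives one ordering: M < K < E < L < B < D < A < J < C < G < H < F.
The 8th largest is B.

B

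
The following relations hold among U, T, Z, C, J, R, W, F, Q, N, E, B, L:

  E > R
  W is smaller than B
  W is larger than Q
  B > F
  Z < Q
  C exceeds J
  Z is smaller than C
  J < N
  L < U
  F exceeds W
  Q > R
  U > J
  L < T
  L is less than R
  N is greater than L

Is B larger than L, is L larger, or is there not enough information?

Link the given pairs in sequence: L < R; R < Q; Q < W; W < B.
Together: L < R < Q < W < B.
So B is larger.

B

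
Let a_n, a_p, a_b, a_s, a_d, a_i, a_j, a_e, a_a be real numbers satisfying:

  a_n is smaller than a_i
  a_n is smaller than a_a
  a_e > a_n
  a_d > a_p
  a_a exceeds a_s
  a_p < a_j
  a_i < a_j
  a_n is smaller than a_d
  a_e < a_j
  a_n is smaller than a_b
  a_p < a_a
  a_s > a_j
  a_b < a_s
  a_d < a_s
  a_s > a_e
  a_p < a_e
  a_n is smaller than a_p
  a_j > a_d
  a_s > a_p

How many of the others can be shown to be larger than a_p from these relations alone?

Directly above a_p: a_d, a_e, a_j, a_s, a_a.
No other element is forced above a_p by the given relations, so the count is 5.

5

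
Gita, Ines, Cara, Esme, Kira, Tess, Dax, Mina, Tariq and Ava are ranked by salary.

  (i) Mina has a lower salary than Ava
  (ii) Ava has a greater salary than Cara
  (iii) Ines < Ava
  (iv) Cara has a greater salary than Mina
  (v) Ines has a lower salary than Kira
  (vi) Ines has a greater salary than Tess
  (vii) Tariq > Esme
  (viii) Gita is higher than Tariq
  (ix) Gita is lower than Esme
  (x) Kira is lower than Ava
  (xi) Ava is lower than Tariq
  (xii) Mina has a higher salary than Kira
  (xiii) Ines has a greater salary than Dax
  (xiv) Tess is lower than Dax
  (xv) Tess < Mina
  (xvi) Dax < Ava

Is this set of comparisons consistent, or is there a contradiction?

Chaining the given relations yields Tariq < Gita < Esme, so Tariq < Esme. But one relation states Esme < Tariq. These cannot both hold.

inconsistent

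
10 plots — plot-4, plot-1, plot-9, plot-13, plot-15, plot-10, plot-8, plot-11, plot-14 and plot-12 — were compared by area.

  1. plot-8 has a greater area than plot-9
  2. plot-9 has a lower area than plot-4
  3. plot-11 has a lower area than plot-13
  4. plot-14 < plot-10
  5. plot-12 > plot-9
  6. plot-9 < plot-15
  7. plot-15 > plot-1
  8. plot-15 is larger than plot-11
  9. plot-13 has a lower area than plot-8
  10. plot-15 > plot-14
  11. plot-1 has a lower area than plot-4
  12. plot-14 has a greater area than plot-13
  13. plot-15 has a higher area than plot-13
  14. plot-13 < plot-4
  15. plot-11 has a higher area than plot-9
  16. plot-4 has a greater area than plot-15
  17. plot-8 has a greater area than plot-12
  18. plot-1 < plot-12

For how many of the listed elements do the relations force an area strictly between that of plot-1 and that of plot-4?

1

Chaining upward from plot-1 reaches: plot-15, plot-12, plot-8.
Chaining downward from plot-4 reaches: plot-9, plot-11, plot-13, plot-14, plot-15.
Strictly between plot-1 and plot-4 are those in both lists: plot-15 — 1 element.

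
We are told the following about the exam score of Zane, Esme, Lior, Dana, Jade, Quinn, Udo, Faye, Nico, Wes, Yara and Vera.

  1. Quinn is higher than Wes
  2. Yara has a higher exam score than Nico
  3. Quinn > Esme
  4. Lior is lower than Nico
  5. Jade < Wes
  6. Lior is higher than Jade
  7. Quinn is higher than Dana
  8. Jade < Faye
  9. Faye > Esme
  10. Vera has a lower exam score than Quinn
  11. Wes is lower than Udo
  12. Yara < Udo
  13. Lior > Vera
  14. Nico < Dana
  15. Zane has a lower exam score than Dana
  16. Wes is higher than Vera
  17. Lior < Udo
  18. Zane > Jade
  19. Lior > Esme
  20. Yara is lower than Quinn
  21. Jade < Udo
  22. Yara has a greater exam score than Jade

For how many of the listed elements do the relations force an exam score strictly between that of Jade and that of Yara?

2

Chaining upward from Jade reaches: Wes, Faye, Lior, Nico, Zane, Udo, Dana, Quinn.
Chaining downward from Yara reaches: Vera, Esme, Lior, Nico.
Strictly between Jade and Yara are those in both lists: Lior, Nico — 2 elements.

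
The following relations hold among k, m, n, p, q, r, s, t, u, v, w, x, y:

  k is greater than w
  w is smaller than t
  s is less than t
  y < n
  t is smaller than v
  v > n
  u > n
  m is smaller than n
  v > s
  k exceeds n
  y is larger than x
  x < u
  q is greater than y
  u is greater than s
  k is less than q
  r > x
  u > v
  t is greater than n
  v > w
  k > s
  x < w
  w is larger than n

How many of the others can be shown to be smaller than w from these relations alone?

Directly below w: x, n.
One step further: m, y (4 so far).
No other element is forced below w by the given relations, so the count is 4.

4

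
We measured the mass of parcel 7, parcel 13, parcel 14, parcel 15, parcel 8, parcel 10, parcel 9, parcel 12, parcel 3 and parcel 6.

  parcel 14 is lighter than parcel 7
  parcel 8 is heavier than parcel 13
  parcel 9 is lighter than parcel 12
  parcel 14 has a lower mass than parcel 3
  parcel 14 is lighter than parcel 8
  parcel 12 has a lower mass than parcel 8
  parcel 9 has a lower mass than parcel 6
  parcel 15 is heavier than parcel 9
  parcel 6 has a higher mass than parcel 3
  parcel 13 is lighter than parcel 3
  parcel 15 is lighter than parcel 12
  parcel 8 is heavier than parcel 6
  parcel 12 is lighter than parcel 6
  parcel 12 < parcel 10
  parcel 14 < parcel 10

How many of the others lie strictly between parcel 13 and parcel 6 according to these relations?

1

Chaining upward from parcel 13 reaches: parcel 3, parcel 8.
Chaining downward from parcel 6 reaches: parcel 9, parcel 15, parcel 14, parcel 12, parcel 3.
Strictly between parcel 13 and parcel 6 are those in both lists: parcel 3 — 1 element.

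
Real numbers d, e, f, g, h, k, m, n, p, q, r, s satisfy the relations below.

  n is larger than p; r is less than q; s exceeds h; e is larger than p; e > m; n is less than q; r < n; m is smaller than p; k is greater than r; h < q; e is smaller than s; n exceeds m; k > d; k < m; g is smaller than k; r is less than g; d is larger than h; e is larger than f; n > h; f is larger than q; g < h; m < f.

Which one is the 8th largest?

k

Piecing the relations together gives one ordering: r < g < h < d < k < m < p < n < q < f < e < s.
Counting 8 from the largest end gives k.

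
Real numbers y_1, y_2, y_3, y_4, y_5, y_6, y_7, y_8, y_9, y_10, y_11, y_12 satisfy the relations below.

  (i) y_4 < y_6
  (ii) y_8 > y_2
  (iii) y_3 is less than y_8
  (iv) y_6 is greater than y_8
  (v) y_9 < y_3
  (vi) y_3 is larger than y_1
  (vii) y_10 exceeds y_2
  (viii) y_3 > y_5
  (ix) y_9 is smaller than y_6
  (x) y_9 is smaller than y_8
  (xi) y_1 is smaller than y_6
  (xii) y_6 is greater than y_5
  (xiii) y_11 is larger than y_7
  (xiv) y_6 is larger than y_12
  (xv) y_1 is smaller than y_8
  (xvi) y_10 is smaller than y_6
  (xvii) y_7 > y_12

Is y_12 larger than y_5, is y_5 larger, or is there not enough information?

undetermined

Following every chain through y_12: above y_12 we get y_7, y_11, y_6.
y_5 is not reached, and no chain runs the other way from y_5 to y_12.
So the given relations leave the order of y_12 and y_5 undetermined.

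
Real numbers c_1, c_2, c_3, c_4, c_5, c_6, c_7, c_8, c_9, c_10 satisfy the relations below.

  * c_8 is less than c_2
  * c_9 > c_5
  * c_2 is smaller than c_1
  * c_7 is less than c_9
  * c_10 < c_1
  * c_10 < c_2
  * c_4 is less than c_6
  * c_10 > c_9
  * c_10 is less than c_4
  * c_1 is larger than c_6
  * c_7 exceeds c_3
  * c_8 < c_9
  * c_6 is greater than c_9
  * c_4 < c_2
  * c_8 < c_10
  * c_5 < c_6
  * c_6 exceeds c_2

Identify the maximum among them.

c_1

Chaining downward from c_1: directly below it, c_10, c_2, c_6; then c_8, c_5, c_9, c_4; then c_7; then c_3.
That covers every other element, and nothing is given above c_1, so c_1 is the maximum.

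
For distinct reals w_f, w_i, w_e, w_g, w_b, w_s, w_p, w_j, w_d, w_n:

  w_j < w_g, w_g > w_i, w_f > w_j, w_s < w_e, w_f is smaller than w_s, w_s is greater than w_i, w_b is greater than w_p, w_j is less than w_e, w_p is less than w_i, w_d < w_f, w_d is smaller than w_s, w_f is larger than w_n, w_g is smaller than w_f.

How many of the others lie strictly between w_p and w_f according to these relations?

Chaining upward from w_p reaches: w_i, w_b, w_g, w_s, w_e.
Chaining downward from w_f reaches: w_n, w_i, w_d, w_j, w_g.
Strictly between w_p and w_f are those in both lists: w_i, w_g — 2 elements.

2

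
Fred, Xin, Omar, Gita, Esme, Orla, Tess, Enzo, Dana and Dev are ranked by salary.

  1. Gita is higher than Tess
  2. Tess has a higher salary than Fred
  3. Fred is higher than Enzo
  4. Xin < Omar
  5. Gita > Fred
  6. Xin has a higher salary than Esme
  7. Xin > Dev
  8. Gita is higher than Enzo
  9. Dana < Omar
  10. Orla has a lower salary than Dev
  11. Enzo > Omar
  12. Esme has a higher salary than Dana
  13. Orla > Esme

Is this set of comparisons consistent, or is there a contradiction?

consistent

The single ordering Dana < Esme < Orla < Dev < Xin < Omar < Enzo < Fred < Tess < Gita satisfies every listed relation, so no contradiction arises.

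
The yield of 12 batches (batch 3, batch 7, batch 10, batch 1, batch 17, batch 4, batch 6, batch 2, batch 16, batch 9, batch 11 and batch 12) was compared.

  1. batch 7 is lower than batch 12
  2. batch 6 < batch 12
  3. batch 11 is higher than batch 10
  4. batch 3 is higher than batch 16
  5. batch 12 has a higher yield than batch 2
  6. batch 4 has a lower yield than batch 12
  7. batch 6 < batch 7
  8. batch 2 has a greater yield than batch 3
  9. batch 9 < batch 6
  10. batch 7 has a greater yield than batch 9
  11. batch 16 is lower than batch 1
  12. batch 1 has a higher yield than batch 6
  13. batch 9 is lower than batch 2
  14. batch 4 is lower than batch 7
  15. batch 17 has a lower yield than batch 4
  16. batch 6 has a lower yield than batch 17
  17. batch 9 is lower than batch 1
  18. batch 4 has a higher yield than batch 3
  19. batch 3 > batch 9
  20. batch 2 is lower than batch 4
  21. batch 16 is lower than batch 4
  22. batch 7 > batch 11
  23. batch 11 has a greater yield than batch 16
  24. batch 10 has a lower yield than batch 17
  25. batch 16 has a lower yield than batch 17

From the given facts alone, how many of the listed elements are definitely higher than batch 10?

5

From batch 10 the given relations immediately reach batch 11, batch 17.
From those, batch 4, batch 7 — 4 in total.
From those, batch 12 — 5 in total.
No other element is forced above batch 10 by the given relations, so the count is 5.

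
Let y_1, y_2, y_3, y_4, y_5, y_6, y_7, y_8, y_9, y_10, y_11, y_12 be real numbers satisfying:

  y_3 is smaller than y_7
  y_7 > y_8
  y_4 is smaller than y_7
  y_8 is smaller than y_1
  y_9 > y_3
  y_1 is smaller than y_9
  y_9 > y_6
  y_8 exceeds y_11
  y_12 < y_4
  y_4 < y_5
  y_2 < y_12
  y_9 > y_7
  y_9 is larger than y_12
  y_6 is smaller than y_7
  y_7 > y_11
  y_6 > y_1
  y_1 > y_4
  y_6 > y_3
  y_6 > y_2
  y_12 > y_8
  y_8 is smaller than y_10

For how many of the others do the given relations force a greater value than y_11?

9

Directly above y_11: y_8, y_7.
One step further: y_12, y_1, y_9, y_10 (6 so far).
One step further: y_4, y_6 (8 so far).
One step further: y_5 (9 so far).
Nothing else is reachable above y_11; 9 in all.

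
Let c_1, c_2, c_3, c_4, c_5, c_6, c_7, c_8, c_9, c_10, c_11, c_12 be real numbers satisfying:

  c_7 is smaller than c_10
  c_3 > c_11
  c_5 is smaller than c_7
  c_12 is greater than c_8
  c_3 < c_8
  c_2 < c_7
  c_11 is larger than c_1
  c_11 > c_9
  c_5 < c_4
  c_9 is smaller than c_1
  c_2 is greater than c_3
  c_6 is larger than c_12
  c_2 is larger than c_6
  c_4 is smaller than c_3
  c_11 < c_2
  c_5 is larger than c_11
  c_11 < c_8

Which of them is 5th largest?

Piecing the relations together gives one ordering: c_9 < c_1 < c_11 < c_5 < c_4 < c_3 < c_8 < c_12 < c_6 < c_2 < c_7 < c_10.
Counting 5 from the largest end gives c_12.

c_12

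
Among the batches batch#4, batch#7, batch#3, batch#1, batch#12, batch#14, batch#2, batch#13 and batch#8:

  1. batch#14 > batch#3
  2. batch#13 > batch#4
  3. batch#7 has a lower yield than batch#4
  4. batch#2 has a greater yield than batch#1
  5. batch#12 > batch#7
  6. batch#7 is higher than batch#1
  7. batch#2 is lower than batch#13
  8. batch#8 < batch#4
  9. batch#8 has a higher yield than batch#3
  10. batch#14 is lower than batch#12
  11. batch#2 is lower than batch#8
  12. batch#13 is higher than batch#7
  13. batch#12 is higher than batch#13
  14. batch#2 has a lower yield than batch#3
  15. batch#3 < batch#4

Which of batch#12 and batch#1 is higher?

batch#1 < batch#2 and batch#2 < batch#3 give batch#1 < batch#3.
Then batch#3 < batch#4 extends the chain to batch#4.
With batch#4 < batch#13: batch#1 < batch#2 < batch#3 < batch#4 < batch#13.
Then batch#13 < batch#12 extends the chain to batch#12.
So batch#1 < batch#12; batch#12 is the higher of the two.

batch#12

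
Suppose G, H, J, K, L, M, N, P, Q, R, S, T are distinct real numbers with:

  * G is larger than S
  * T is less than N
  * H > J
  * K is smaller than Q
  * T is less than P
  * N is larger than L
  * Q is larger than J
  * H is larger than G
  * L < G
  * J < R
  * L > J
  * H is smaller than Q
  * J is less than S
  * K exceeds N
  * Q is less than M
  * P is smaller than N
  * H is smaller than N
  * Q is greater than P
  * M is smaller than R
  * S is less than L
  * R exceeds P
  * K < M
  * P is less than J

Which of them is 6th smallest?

G

Chaining the given pairs: T < P < J < S < L < G < H < N < K < Q < M < R.
Counting 6 from the smallest end gives G.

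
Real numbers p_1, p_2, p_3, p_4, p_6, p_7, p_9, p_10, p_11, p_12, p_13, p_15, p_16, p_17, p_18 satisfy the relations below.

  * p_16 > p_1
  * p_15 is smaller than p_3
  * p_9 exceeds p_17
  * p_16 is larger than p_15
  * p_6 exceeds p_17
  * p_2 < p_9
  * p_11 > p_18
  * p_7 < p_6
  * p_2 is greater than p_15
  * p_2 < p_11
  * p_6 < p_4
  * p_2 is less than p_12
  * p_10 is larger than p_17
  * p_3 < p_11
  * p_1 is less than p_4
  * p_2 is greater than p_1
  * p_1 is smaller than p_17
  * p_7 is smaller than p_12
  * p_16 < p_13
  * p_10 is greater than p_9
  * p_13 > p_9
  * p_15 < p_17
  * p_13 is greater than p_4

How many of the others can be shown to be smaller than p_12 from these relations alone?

From p_12 the given relations immediately reach p_2, p_7.
From those, p_15, p_1 — 4 in total.
Nothing else is reachable below p_12; 4 in all.

4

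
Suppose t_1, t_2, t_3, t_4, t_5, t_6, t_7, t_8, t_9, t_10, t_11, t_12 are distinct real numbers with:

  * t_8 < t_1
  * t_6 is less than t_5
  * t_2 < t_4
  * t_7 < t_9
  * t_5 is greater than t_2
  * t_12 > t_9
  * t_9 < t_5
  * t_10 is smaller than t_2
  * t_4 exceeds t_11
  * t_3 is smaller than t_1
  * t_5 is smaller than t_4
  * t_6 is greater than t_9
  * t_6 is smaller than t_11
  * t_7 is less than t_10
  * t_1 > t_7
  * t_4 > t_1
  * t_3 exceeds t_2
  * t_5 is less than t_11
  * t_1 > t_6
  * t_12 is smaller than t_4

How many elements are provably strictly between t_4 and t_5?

1

The relations place t_5 below t_4. An element lies strictly between them when it is forced above t_5 and also forced below t_4.
Above t_5: {t_11}. Below t_4: {t_7, t_10, t_2, t_9, t_6, t_8, t_12, t_11, t_3, t_1}.
Intersection: {t_11} — 1.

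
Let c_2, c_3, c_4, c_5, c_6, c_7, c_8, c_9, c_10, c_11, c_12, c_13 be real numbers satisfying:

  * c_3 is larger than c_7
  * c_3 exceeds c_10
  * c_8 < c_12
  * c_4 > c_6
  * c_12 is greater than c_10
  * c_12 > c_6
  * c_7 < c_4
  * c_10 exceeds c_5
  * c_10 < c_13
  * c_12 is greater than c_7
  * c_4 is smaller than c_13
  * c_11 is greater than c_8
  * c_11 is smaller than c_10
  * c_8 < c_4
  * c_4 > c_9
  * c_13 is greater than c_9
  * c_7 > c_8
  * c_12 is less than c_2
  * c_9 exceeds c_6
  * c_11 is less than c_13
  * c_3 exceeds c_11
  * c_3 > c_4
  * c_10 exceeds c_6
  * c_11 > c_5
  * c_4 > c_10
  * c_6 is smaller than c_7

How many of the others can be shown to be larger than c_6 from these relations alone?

The elements the relations force above c_6 are c_9, c_10, c_7, c_12, c_4, c_3, c_13, c_2 — no chain reaches any other.
That is 8.

8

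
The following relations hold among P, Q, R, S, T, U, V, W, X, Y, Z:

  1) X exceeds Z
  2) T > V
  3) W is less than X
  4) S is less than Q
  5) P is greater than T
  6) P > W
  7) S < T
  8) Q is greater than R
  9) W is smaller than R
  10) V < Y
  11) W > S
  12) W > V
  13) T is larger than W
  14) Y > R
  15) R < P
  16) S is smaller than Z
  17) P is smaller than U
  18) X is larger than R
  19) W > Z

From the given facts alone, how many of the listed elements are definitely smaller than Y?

5

Directly below Y: V, R.
One step further: W (3 so far).
One step further: S, Z (5 so far).
Nothing else is reachable below Y; 5 in all.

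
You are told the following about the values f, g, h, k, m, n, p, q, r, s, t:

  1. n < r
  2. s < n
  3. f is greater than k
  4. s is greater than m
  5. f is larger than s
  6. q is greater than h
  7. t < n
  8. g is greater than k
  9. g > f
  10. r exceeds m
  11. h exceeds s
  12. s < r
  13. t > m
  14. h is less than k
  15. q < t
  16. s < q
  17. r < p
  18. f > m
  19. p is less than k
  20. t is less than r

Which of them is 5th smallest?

The consecutive relations fix a unique order: m < s < h < q < t < n < r < p < k < f < g.
Counting 5 from the smallest end gives t.

t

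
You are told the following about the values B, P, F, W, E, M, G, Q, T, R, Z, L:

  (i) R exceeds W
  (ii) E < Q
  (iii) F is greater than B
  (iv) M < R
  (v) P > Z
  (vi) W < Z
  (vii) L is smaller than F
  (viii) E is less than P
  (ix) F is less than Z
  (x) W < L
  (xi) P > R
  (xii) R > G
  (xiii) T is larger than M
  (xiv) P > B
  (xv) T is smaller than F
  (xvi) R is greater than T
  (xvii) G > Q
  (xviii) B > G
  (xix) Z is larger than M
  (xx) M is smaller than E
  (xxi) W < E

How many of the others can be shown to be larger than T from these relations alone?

From T the given relations immediately reach F, R.
From those, Z, P — 4 in total.
No other element is forced above T by the given relations, so the count is 4.

4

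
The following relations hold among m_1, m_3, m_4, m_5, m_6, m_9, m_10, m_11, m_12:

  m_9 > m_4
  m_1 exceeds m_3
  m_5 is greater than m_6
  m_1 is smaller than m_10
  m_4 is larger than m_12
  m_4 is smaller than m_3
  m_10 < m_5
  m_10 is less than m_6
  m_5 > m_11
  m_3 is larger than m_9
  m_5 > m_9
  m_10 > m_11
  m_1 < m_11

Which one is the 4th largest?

The consecutive relations fix a unique order: m_12 < m_4 < m_9 < m_3 < m_1 < m_11 < m_10 < m_6 < m_5.
Counting 4 from the largest end gives m_11.

m_11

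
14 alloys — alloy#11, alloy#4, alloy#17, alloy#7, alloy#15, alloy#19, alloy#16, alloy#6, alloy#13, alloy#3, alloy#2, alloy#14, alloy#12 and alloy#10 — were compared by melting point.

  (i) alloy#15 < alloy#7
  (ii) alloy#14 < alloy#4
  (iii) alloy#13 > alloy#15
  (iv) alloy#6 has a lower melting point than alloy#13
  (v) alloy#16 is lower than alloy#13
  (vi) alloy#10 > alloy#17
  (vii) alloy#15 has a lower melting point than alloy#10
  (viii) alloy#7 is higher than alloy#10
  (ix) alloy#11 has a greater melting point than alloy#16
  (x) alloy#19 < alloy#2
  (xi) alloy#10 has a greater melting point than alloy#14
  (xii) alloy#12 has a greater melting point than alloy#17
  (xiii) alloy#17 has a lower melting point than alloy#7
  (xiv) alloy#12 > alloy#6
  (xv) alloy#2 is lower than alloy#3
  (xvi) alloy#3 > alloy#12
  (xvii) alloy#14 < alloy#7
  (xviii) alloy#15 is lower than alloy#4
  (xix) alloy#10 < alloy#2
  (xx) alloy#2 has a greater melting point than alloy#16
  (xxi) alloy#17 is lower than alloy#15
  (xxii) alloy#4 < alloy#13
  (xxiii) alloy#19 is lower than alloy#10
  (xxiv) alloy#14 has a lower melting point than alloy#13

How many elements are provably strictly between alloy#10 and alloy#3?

Chaining upward from alloy#10 reaches: alloy#7, alloy#2.
Chaining downward from alloy#3 reaches: alloy#19, alloy#17, alloy#6, alloy#14, alloy#15, alloy#16, alloy#2, alloy#12.
Strictly between alloy#10 and alloy#3 are those in both lists: alloy#2 — 1 element.

1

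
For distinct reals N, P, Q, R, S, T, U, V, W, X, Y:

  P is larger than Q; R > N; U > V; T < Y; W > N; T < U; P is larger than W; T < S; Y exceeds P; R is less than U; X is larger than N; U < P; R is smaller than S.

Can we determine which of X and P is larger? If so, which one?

Following every chain through P: above P we get Y; below P we get T, Q, N, W, V, R, U.
X is not reached, and no chain runs the other way from X to P.
So the given relations leave the order of P and X undetermined.

undetermined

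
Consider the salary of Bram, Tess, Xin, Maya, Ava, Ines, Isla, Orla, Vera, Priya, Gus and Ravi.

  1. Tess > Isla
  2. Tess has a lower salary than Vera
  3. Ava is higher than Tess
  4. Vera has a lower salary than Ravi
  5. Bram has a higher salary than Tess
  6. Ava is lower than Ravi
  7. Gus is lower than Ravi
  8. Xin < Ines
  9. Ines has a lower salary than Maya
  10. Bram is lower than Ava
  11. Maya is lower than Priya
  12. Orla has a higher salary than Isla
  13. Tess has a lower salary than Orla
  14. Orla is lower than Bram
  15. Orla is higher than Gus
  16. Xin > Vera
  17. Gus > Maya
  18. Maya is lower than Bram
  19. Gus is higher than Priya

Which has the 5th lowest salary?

Chaining the given pairs: Isla < Tess < Vera < Xin < Ines < Maya < Priya < Gus < Orla < Bram < Ava < Ravi.
The 5th smallest is Ines.

Ines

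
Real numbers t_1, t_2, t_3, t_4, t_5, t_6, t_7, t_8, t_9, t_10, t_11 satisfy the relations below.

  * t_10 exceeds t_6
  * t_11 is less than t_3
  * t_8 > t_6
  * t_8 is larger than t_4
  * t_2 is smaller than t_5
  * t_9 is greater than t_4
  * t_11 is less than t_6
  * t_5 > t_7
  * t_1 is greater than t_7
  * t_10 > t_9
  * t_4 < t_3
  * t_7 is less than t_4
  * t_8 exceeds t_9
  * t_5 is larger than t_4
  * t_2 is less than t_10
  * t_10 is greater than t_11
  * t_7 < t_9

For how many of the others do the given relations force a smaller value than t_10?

6

Directly below t_10: t_2, t_9, t_11, t_6.
One step further: t_7, t_4 (6 so far).
No other element is forced below t_10 by the given relations, so the count is 6.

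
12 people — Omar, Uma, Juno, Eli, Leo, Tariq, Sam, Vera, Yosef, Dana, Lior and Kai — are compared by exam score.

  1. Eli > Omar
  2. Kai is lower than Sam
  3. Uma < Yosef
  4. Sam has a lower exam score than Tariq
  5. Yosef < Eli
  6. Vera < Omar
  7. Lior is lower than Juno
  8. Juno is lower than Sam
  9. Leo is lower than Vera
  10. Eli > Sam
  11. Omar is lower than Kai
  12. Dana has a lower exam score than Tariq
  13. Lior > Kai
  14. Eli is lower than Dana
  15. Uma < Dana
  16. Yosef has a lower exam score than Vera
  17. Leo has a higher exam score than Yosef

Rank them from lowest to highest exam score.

The consecutive links are each given: Uma < Yosef; Yosef < Leo; Leo < Vera; Vera < Omar; Omar < Kai; Kai < Lior; Lior < Juno; Juno < Sam; Sam < Eli; Eli < Dana; Dana < Tariq.

Uma < Yosef < Leo < Vera < Omar < Kai < Lior < Juno < Sam < Eli < Dana < Tariq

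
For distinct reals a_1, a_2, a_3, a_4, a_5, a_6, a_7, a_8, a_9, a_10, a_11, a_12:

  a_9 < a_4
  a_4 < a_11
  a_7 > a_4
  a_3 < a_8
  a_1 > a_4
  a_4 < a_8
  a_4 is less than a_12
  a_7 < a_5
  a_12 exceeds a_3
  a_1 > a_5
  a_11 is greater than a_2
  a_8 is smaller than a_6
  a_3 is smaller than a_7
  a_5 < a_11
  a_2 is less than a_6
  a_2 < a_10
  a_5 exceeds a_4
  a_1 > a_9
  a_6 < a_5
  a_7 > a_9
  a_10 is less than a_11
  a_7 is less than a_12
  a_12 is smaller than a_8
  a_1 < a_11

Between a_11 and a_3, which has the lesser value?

a_3

Chaining the given relations: a_3 < a_7 < a_12 < a_8 < a_6 < a_5 < a_1 < a_11.
So a_3 < a_11; a_3 is the smaller of the two.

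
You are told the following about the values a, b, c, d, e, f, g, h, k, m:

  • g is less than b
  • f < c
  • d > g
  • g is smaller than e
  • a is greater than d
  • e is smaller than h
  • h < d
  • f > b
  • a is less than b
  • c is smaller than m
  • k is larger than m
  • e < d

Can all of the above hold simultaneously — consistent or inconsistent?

consistent

The single ordering g < e < h < d < a < b < f < c < m < k satisfies every listed relation, so no contradiction arises.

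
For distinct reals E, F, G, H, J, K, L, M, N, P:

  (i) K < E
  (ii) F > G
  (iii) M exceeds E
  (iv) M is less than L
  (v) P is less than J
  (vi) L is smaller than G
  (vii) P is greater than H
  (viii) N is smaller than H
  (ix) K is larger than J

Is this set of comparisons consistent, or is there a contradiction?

consistent

The single ordering N < H < P < J < K < E < M < L < G < F satisfies every listed relation, so no contradiction arises.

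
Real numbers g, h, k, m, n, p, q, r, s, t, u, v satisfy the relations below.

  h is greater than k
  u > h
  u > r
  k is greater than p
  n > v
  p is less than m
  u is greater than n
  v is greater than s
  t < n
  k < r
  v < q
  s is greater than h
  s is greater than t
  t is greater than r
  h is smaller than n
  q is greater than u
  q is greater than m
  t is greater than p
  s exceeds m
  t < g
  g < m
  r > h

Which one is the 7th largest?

g

Piecing the relations together gives one ordering: p < k < h < r < t < g < m < s < v < n < u < q.
The 7th largest is g.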